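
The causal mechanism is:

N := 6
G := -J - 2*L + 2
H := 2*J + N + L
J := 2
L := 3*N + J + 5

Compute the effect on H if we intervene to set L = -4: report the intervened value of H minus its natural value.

-29

do(L=-4) replaces the equation L := 3*N + J + 5 with the constant L = -4.
H = 2*J + N + L  [with J=2, N=6, L=-4]  = 6
Without intervention: L = 3*N + J + 5  [with N=6, J=2]  = 25; H = 2*J + N + L  [with J=2, N=6, L=25]  = 35.
Change = 6 − 35 = -29.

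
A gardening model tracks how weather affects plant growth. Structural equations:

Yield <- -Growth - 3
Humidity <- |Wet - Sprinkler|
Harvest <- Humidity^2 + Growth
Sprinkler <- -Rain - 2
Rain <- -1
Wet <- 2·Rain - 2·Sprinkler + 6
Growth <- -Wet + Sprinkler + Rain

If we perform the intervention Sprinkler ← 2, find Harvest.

5

Under do(Sprinkler=2), the mechanism Sprinkler <- -Rain - 2 is discarded; Sprinkler is fixed at 2.
Wet = 2·Rain - 2·Sprinkler + 6  [with Rain=-1, Sprinkler=2]  = 0
Growth = -Wet + Sprinkler + Rain  [with Wet=0, Sprinkler=2, Rain=-1]  = 1
Humidity = |Wet - Sprinkler|  [with Wet=0, Sprinkler=2]  = 2
Harvest = Humidity^2 + Growth  [with Humidity=2, Growth=1]  = 5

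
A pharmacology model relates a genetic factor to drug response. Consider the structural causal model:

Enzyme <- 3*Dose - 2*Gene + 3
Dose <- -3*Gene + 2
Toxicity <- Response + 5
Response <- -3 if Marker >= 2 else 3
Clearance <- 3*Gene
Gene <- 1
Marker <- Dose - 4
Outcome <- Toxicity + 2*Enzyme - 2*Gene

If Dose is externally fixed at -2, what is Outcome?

do(Dose=-2) replaces the equation Dose <- -3*Gene + 2 with the constant Dose = -2.
Enzyme = 3*Dose - 2*Gene + 3  [with Dose=-2, Gene=1]  = -5
Marker = Dose - 4  [with Dose=-2]  = -6
Response = -3 if Marker >= 2 else 3  [with Marker=-6]  = 3
Toxicity = Response + 5  [with Response=3]  = 8
Outcome = Toxicity + 2*Enzyme - 2*Gene  [with Toxicity=8, Enzyme=-5, Gene=1]  = -4

-4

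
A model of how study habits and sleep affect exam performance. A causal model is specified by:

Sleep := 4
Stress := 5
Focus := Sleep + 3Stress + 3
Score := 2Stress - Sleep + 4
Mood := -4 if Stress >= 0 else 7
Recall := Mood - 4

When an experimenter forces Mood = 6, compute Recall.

2

The intervention breaks the incoming arrows to Mood: Mood := -4 if Stress >= 0 else 7 no longer applies, and Mood = 6.
Recall = Mood - 4  [with Mood=6]  = 2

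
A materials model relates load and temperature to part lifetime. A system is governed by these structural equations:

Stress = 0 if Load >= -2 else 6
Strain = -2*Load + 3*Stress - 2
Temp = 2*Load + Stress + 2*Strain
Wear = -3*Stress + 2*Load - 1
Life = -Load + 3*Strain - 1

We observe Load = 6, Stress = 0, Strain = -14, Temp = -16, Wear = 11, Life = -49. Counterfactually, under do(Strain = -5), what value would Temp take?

The intervention breaks the incoming arrows to Strain: Strain = -2*Load + 3*Stress - 2 no longer applies, and Strain = -5.
Stress = 0 if Load >= -2 else 6  [with Load=6]  = 0
Temp = 2*Load + Stress + 2*Strain  [with Load=6, Stress=0, Strain=-5]  = 2

2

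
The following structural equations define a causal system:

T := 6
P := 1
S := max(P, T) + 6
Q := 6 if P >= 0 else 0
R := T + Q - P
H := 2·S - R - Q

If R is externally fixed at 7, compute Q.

The intervention breaks the incoming arrows to R: R := T + Q - P no longer applies, and R = 7.
Since Q is not a descendant of the intervened variable, it is unaffected.
Q = 6 if P >= 0 else 0  [with P=1]  = 6

6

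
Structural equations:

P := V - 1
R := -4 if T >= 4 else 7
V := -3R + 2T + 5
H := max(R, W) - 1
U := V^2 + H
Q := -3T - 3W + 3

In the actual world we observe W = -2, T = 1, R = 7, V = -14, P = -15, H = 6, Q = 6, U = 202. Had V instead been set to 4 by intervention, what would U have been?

22

do(V=4) replaces the equation V := -3R + 2T + 5 with the constant V = 4.
R = -4 if T >= 4 else 7  [with T=1]  = 7
H = max(R, W) - 1  [with R=7, W=-2]  = 6
U = V^2 + H  [with V=4, H=6]  = 22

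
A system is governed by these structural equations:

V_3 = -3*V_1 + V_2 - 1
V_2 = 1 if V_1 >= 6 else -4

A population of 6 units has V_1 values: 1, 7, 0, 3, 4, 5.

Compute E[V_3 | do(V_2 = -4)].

-15

The intervention sets V_2=-4 in all 6 units regardless of V_1. Recomputing V_3 per unit gives -8, -26, -5, -14, -17, -20; average -15.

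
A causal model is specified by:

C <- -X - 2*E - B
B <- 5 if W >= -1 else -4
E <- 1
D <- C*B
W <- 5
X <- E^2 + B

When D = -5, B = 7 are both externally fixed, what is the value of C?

Under do(D = -5, B = 7), each intervened variable's structural equation is replaced by its fixed value.
X = E^2 + B  [with E=1, B=7]  = 8
C = -X - 2*E - B  [with X=8, E=1, B=7]  = -17

-17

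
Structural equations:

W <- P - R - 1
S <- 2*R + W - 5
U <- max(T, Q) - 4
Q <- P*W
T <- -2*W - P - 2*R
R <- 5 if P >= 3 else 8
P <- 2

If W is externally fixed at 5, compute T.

-28

do(W=5) replaces the equation W <- P - R - 1 with the constant W = 5.
R = 5 if P >= 3 else 8  [with P=2]  = 8
T = -2*W - P - 2*R  [with W=5, P=2, R=8]  = -28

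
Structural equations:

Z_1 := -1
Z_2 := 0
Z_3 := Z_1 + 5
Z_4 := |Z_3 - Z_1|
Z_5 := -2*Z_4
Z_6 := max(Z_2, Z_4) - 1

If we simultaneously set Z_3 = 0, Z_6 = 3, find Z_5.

-2

The joint intervention fixes Z_3 = 0, Z_6 = 3, removing each variable's own equation.
Z_4 = |Z_3 - Z_1|  [with Z_3=0, Z_1=-1]  = 1
Z_5 = -2*Z_4  [with Z_4=1]  = -2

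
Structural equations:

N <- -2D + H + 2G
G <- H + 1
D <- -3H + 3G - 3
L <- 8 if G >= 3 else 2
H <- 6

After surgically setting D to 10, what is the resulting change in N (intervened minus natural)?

-20

Intervening sets D = 10 and removes its equation (D <- -3H + 3G - 3).
G = H + 1  [with H=6]  = 7
N = -2D + H + 2G  [with D=10, H=6, G=7]  = 0
Without intervention: G = H + 1  [with H=6]  = 7; D = -3H + 3G - 3  [with H=6, G=7]  = 0; N = -2D + H + 2G  [with D=0, H=6, G=7]  = 20.
Change = 0 − 20 = -20.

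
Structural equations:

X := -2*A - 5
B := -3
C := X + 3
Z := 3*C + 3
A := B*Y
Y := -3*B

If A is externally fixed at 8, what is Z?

-51

The intervention breaks the incoming arrows to A: A := B*Y no longer applies, and A = 8.
X = -2*A - 5  [with A=8]  = -21
C = X + 3  [with X=-21]  = -18
Z = 3*C + 3  [with C=-18]  = -51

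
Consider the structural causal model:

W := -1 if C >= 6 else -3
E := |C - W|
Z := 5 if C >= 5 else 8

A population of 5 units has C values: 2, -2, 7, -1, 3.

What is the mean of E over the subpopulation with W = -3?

3.5

Conditioning on W=-3 selects the 4 unit(s) with C ∈ {2, -2, -1, 3}. Their E values: 5, 1, 2, 6. Mean = 3.5.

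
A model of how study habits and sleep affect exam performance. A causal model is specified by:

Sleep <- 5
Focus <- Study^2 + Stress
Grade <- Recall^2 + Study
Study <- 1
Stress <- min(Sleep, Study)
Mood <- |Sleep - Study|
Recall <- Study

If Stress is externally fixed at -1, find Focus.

0

The intervention breaks the incoming arrows to Stress: Stress <- min(Sleep, Study) no longer applies, and Stress = -1.
Focus = Study^2 + Stress  [with Study=1, Stress=-1]  = 0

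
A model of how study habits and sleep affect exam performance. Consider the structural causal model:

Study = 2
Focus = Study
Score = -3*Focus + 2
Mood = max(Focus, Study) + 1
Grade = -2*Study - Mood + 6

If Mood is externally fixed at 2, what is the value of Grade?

Intervening sets Mood = 2 and removes its equation (Mood = max(Focus, Study) + 1).
Grade = -2*Study - Mood + 6  [with Study=2, Mood=2]  = 0

0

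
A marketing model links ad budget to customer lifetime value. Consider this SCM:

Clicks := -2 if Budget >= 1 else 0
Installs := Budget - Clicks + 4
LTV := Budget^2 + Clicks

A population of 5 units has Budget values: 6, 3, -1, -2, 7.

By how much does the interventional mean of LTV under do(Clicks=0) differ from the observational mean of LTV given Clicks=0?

Under do(Clicks=0), Clicks's equation is replaced by Clicks=0 for every unit. Per-unit LTV: 36, 9, 1, 4, 49. Mean = 19.8.
Conditioning on Clicks=0 selects the 2 unit(s) with Budget ∈ {-1, -2}. Their LTV values: 1, 4. Mean = 2.5.
Difference = 19.8 − 2.5 = 17.3.

17.3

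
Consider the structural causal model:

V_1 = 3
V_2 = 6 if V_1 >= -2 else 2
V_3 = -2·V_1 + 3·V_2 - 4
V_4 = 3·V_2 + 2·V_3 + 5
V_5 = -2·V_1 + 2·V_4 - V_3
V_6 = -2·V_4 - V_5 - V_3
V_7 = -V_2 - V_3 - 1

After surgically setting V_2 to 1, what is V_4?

Under do(V_2=1), the mechanism V_2 = 6 if V_1 >= -2 else 2 is discarded; V_2 is fixed at 1.
V_3 = -2·V_1 + 3·V_2 - 4  [with V_1=3, V_2=1]  = -7
V_4 = 3·V_2 + 2·V_3 + 5  [with V_2=1, V_3=-7]  = -6

-6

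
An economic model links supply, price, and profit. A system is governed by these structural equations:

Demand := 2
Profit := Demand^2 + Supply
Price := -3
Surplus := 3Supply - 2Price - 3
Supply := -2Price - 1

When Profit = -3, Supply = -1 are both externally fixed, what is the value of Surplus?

The joint intervention fixes Profit = -3, Supply = -1, removing each variable's own equation.
Surplus = 3Supply - 2Price - 3  [with Supply=-1, Price=-3]  = 0

0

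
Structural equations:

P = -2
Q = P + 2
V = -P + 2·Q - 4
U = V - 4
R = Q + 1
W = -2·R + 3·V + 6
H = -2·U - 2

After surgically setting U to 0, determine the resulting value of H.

The intervention breaks the incoming arrows to U: U = V - 4 no longer applies, and U = 0.
H = -2·U - 2  [with U=0]  = -2

-2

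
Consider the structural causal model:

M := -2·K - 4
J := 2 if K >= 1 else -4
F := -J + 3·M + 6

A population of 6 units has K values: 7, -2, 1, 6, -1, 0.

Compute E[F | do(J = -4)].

-13

Under do(J=-4), J's equation is replaced by J=-4 for every unit. Per-unit F: -44, 10, -8, -38, 4, -2. Mean = -13.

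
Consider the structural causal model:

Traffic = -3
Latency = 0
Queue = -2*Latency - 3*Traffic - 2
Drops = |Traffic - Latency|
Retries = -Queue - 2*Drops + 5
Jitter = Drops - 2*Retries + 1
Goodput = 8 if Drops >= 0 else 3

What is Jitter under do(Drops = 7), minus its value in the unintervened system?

20

Under do(Drops=7), the mechanism Drops = |Traffic - Latency| is discarded; Drops is fixed at 7.
Queue = -2*Latency - 3*Traffic - 2  [with Latency=0, Traffic=-3]  = 7
Retries = -Queue - 2*Drops + 5  [with Queue=7, Drops=7]  = -16
Jitter = Drops - 2*Retries + 1  [with Drops=7, Retries=-16]  = 40
Without intervention: Queue = -2*Latency - 3*Traffic - 2  [with Latency=0, Traffic=-3]  = 7; Drops = |Traffic - Latency|  [with Traffic=-3, Latency=0]  = 3; Retries = -Queue - 2*Drops + 5  [with Queue=7, Drops=3]  = -8; Jitter = Drops - 2*Retries + 1  [with Drops=3, Retries=-8]  = 20.
Change = 40 − 20 = 20.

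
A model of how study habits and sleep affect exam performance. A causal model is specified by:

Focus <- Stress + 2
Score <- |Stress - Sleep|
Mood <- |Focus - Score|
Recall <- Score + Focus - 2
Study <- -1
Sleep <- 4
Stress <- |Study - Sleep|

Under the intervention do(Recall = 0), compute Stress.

5

Intervening sets Recall = 0 and removes its equation (Recall <- Score + Focus - 2).
Stress is not downstream of the intervention, so its value is determined by the original equations.
Stress = |Study - Sleep|  [with Study=-1, Sleep=4]  = 5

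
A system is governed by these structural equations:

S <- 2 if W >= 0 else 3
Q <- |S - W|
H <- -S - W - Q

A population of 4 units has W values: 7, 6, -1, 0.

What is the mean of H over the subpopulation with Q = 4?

Conditioning on Q=4 selects the 2 unit(s) with W ∈ {6, -1}. Their H values: -12, -6. Mean = -9.

-9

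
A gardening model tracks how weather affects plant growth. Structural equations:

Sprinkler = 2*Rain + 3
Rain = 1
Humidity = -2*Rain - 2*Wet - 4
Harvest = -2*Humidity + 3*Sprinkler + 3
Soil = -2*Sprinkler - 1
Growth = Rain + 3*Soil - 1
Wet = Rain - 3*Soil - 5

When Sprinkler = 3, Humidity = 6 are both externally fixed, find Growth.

-21

Setting Sprinkler = 3, Humidity = 6 by intervention discards those variables' equations.
Soil = -2*Sprinkler - 1  [with Sprinkler=3]  = -7
Growth = Rain + 3*Soil - 1  [with Rain=1, Soil=-7]  = -21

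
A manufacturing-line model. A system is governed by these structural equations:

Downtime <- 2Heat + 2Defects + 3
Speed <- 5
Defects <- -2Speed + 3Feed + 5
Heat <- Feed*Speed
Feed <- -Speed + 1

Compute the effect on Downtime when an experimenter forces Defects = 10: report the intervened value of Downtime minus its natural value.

54

Intervening sets Defects = 10 and removes its equation (Defects <- -2Speed + 3Feed + 5).
Feed = -Speed + 1  [with Speed=5]  = -4
Heat = Feed*Speed  [with Feed=-4, Speed=5]  = -20
Downtime = 2Heat + 2Defects + 3  [with Heat=-20, Defects=10]  = -17
Without intervention: Feed = -Speed + 1  [with Speed=5]  = -4; Heat = Feed*Speed  [with Feed=-4, Speed=5]  = -20; Defects = -2Speed + 3Feed + 5  [with Speed=5, Feed=-4]  = -17; Downtime = 2Heat + 2Defects + 3  [with Heat=-20, Defects=-17]  = -71.
Change = -17 − (-71) = 54.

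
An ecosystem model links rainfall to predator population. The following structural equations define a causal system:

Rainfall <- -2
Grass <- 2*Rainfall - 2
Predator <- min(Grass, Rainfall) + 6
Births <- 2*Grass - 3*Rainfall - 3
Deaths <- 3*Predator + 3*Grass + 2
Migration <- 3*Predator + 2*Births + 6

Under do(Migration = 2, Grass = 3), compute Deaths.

23

The joint intervention fixes Migration = 2, Grass = 3, removing each variable's own equation.
Predator = min(Grass, Rainfall) + 6  [with Grass=3, Rainfall=-2]  = 4
Deaths = 3*Predator + 3*Grass + 2  [with Predator=4, Grass=3]  = 23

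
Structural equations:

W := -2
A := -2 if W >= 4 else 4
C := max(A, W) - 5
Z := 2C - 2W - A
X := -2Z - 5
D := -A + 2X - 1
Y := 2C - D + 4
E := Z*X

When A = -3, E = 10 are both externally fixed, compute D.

Under do(A = -3, E = 10), each intervened variable's structural equation is replaced by its fixed value.
C = max(A, W) - 5  [with A=-3, W=-2]  = -7
Z = 2C - 2W - A  [with C=-7, W=-2, A=-3]  = -7
X = -2Z - 5  [with Z=-7]  = 9
D = -A + 2X - 1  [with A=-3, X=9]  = 20

20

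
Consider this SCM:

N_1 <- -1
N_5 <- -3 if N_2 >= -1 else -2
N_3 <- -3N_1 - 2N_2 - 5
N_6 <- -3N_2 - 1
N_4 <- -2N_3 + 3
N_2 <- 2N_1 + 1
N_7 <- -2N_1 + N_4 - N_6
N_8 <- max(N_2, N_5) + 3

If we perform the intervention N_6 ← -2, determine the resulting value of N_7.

Intervening sets N_6 = -2 and removes its equation (N_6 <- -3N_2 - 1).
N_2 = 2N_1 + 1  [with N_1=-1]  = -1
N_3 = -3N_1 - 2N_2 - 5  [with N_1=-1, N_2=-1]  = 0
N_4 = -2N_3 + 3  [with N_3=0]  = 3
N_7 = -2N_1 + N_4 - N_6  [with N_1=-1, N_4=3, N_6=-2]  = 7

7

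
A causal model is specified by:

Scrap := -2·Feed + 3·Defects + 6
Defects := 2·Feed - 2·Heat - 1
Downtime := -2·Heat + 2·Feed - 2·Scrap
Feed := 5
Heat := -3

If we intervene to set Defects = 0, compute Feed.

5

Under do(Defects=0), the mechanism Defects := 2·Feed - 2·Heat - 1 is discarded; Defects is fixed at 0.
Feed is not downstream of the intervention, so its value is determined by the original equations.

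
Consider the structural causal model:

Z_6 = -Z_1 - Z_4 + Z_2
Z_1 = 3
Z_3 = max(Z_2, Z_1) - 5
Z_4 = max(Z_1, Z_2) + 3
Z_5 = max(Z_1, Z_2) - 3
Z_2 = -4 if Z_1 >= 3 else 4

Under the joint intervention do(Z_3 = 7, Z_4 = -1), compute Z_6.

Setting Z_3 = 7, Z_4 = -1 by intervention discards those variables' equations.
Z_2 = -4 if Z_1 >= 3 else 4  [with Z_1=3]  = -4
Z_6 = -Z_1 - Z_4 + Z_2  [with Z_1=3, Z_4=-1, Z_2=-4]  = -6

-6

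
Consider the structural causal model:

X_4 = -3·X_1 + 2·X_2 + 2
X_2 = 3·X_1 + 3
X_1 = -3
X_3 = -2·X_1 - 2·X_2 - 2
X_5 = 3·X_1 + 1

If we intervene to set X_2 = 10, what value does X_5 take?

do(X_2=10) replaces the equation X_2 = 3·X_1 + 3 with the constant X_2 = 10.
Since X_5 is not a descendant of the intervened variable, it is unaffected.
X_5 = 3·X_1 + 1  [with X_1=-3]  = -8

-8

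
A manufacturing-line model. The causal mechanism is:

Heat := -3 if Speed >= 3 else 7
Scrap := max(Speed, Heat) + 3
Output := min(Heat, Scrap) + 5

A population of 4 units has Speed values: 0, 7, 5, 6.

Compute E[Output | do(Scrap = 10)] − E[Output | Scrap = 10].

-2.5

The intervention sets Scrap=10 in all 4 units regardless of Speed. Recomputing Output per unit gives 12, 2, 2, 2; average 4.5.
Observing Scrap=10 restricts to units where Scrap's equation naturally yields 10: Speed ∈ {0, 7}. In that subpopulation Output = 12, 2, mean 7.
Difference = 4.5 − 7 = -2.5.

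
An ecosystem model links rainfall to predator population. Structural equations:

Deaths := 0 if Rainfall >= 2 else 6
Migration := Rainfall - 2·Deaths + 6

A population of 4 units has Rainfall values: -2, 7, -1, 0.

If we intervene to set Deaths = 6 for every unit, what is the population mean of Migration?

-5

The intervention sets Deaths=6 in all 4 units regardless of Rainfall. Recomputing Migration per unit gives -8, 1, -7, -6; average -5.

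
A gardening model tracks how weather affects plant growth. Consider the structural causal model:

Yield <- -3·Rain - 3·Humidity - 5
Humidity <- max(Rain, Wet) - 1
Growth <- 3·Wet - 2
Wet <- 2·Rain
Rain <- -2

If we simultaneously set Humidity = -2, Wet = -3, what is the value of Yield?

7

The joint intervention fixes Humidity = -2, Wet = -3, removing each variable's own equation.
Yield = -3·Rain - 3·Humidity - 5  [with Rain=-2, Humidity=-2]  = 7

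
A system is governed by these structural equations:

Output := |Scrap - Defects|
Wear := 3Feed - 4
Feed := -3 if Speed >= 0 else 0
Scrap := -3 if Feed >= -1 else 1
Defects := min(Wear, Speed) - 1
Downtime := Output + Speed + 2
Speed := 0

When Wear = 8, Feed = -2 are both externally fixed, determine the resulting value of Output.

2

Setting Wear = 8, Feed = -2 by intervention discards those variables' equations.
Defects = min(Wear, Speed) - 1  [with Wear=8, Speed=0]  = -1
Scrap = -3 if Feed >= -1 else 1  [with Feed=-2]  = 1
Output = |Scrap - Defects|  [with Scrap=1, Defects=-1]  = 2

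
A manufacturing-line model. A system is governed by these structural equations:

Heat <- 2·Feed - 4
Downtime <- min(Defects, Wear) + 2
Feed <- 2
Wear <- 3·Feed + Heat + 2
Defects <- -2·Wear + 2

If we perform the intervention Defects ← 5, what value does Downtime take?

7

Intervening sets Defects = 5 and removes its equation (Defects <- -2·Wear + 2).
Heat = 2·Feed - 4  [with Feed=2]  = 0
Wear = 3·Feed + Heat + 2  [with Feed=2, Heat=0]  = 8
Downtime = min(Defects, Wear) + 2  [with Defects=5, Wear=8]  = 7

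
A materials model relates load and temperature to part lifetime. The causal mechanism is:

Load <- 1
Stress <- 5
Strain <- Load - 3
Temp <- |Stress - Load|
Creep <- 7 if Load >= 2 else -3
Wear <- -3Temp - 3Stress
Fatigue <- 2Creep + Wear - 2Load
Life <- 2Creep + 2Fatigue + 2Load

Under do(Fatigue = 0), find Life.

do(Fatigue=0) replaces the equation Fatigue <- 2Creep + Wear - 2Load with the constant Fatigue = 0.
Creep = 7 if Load >= 2 else -3  [with Load=1]  = -3
Life = 2Creep + 2Fatigue + 2Load  [with Creep=-3, Fatigue=0, Load=1]  = -4

-4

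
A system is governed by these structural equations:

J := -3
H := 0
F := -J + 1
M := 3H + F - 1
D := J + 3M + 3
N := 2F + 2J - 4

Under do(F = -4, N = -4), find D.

-15

The joint intervention fixes F = -4, N = -4, removing each variable's own equation.
M = 3H + F - 1  [with H=0, F=-4]  = -5
D = J + 3M + 3  [with J=-3, M=-5]  = -15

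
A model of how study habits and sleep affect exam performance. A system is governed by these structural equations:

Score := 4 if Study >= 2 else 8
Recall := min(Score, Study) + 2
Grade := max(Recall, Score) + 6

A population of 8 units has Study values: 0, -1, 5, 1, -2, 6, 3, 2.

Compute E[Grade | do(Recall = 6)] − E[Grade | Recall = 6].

1

do(Recall=6) breaks Recall's dependence on Study. With Recall=6 fixed, Grade across the units is 14, 14, 12, 14, 14, 12, 12, 12, mean 13.
Conditioning on Recall=6 selects the 2 unit(s) with Study ∈ {5, 6}. Their Grade values: 12, 12. Mean = 12.
Difference = 13 − 12 = 1.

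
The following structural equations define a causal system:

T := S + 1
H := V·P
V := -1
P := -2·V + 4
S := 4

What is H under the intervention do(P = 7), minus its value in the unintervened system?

do(P=7) replaces the equation P := -2·V + 4 with the constant P = 7.
H = V·P  [with V=-1, P=7]  = -7
Without intervention: P = -2·V + 4  [with V=-1]  = 6; H = V·P  [with V=-1, P=6]  = -6.
Change = -7 − (-6) = -1.

-1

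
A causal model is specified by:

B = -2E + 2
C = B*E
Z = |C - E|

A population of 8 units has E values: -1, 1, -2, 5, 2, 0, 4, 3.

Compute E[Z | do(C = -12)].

13.5

The intervention sets C=-12 in all 8 units regardless of E. Recomputing Z per unit gives 11, 13, 10, 17, 14, 12, 16, 15; average 13.5.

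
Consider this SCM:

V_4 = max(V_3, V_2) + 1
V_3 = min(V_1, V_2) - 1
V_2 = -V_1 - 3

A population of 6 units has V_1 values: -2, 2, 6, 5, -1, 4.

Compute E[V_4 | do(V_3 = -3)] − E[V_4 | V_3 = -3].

-1

Every unit gets V_3=-3 under the intervention. V_4 values become 0, -2, -2, -2, -1, -2; E[V_4|do(V_3=-3)] = -1.5.
Conditioning on V_3=-3 selects the 2 unit(s) with V_1 ∈ {-2, -1}. Their V_4 values: 0, -1. Mean = -0.5.
Difference = -1.5 − (-0.5) = -1.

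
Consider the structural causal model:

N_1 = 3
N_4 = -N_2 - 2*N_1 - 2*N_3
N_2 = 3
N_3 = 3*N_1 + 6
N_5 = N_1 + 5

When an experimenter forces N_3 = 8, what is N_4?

The intervention breaks the incoming arrows to N_3: N_3 = 3*N_1 + 6 no longer applies, and N_3 = 8.
N_4 = -N_2 - 2*N_1 - 2*N_3  [with N_2=3, N_1=3, N_3=8]  = -25

-25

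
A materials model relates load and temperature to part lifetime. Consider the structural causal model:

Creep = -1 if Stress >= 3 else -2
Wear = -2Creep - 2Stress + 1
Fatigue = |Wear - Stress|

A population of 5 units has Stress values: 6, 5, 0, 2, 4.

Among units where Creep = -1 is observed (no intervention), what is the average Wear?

Observing Creep=-1 restricts to units where Creep's equation naturally yields -1: Stress ∈ {6, 5, 4}. In that subpopulation Wear = -9, -7, -5, mean -7.

-7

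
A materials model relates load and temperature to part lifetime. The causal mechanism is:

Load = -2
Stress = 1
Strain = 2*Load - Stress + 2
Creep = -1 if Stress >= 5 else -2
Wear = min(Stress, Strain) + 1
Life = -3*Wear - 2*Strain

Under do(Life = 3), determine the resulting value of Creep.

-2

do(Life=3) replaces the equation Life = -3*Wear - 2*Strain with the constant Life = 3.
No directed path runs from Life to Creep, so Creep keeps its natural value.
Creep = -1 if Stress >= 5 else -2  [with Stress=1]  = -2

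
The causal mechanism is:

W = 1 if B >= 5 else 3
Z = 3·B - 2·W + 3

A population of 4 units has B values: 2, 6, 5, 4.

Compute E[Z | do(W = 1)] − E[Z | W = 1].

do(W=1) breaks W's dependence on B. With W=1 fixed, Z across the units is 7, 19, 16, 13, mean 13.75.
Conditioning on W=1 selects the 2 unit(s) with B ∈ {6, 5}. Their Z values: 19, 16. Mean = 17.5.
Difference = 13.75 − 17.5 = -3.75.

-3.75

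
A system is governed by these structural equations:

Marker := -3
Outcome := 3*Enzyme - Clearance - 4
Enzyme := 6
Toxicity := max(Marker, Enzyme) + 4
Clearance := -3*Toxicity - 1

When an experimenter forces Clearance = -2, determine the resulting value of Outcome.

Intervening sets Clearance = -2 and removes its equation (Clearance := -3*Toxicity - 1).
Outcome = 3*Enzyme - Clearance - 4  [with Enzyme=6, Clearance=-2]  = 16

16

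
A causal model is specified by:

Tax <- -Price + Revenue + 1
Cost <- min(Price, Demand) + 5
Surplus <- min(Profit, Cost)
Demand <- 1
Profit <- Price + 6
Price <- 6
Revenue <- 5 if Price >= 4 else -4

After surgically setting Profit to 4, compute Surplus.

Intervening sets Profit = 4 and removes its equation (Profit <- Price + 6).
Cost = min(Price, Demand) + 5  [with Price=6, Demand=1]  = 6
Surplus = min(Profit, Cost)  [with Profit=4, Cost=6]  = 4

4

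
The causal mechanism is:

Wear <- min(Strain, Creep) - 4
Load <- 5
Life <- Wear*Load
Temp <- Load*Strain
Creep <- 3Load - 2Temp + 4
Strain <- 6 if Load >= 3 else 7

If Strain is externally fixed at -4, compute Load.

Under do(Strain=-4), the mechanism Strain <- 6 if Load >= 3 else 7 is discarded; Strain is fixed at -4.
Load is not downstream of the intervention, so its value is determined by the original equations.

5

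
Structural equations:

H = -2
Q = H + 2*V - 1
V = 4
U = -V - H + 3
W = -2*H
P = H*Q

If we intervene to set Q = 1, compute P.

-2

Intervening sets Q = 1 and removes its equation (Q = H + 2*V - 1).
P = H*Q  [with H=-2, Q=1]  = -2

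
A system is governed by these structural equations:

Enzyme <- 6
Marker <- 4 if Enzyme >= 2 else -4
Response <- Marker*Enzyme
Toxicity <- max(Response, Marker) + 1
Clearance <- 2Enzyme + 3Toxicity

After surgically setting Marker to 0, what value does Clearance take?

do(Marker=0) replaces the equation Marker <- 4 if Enzyme >= 2 else -4 with the constant Marker = 0.
Response = Marker*Enzyme  [with Marker=0, Enzyme=6]  = 0
Toxicity = max(Response, Marker) + 1  [with Response=0, Marker=0]  = 1
Clearance = 2Enzyme + 3Toxicity  [with Enzyme=6, Toxicity=1]  = 15

15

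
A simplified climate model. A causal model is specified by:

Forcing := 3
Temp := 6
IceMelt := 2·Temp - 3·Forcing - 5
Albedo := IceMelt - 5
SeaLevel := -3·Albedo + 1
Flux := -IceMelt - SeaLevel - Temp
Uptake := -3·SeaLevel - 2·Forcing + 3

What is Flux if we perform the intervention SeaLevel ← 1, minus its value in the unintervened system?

21

The intervention breaks the incoming arrows to SeaLevel: SeaLevel := -3·Albedo + 1 no longer applies, and SeaLevel = 1.
IceMelt = 2·Temp - 3·Forcing - 5  [with Temp=6, Forcing=3]  = -2
Flux = -IceMelt - SeaLevel - Temp  [with IceMelt=-2, SeaLevel=1, Temp=6]  = -5
Without intervention: IceMelt = 2·Temp - 3·Forcing - 5  [with Temp=6, Forcing=3]  = -2; Albedo = IceMelt - 5  [with IceMelt=-2]  = -7; SeaLevel = -3·Albedo + 1  [with Albedo=-7]  = 22; Flux = -IceMelt - SeaLevel - Temp  [with IceMelt=-2, SeaLevel=22, Temp=6]  = -26.
Change = -5 − (-26) = 21.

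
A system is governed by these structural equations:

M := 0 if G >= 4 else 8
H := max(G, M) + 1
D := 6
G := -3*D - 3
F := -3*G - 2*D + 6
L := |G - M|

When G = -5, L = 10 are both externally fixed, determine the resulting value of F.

9

The joint intervention fixes G = -5, L = 10, removing each variable's own equation.
F = -3*G - 2*D + 6  [with G=-5, D=6]  = 9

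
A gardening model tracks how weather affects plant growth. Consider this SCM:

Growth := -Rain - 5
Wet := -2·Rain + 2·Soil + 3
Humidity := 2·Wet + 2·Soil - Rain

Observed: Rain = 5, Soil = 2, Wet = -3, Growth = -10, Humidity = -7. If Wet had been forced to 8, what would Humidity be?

do(Wet=8) replaces the equation Wet := -2·Rain + 2·Soil + 3 with the constant Wet = 8.
Humidity = 2·Wet + 2·Soil - Rain  [with Wet=8, Soil=2, Rain=5]  = 15

15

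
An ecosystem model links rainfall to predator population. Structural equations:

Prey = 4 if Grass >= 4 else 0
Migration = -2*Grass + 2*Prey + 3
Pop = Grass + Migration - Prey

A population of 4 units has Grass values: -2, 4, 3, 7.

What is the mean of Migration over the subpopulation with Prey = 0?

Conditioning on Prey=0 selects the 2 unit(s) with Grass ∈ {-2, 3}. Their Migration values: 7, -3. Mean = 2.

2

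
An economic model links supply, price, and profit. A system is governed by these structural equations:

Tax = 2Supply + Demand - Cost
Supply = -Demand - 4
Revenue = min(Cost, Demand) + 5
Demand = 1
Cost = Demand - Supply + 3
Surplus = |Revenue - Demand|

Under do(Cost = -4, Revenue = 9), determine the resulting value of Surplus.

Setting Cost = -4, Revenue = 9 by intervention discards those variables' equations.
Surplus = |Revenue - Demand|  [with Revenue=9, Demand=1]  = 8

8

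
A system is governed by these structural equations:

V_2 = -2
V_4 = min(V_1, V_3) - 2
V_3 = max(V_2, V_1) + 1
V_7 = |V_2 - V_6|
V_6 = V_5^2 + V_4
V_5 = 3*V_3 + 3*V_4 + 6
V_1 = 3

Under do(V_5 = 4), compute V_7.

19

Under do(V_5=4), the mechanism V_5 = 3*V_3 + 3*V_4 + 6 is discarded; V_5 is fixed at 4.
V_3 = max(V_2, V_1) + 1  [with V_2=-2, V_1=3]  = 4
V_4 = min(V_1, V_3) - 2  [with V_1=3, V_3=4]  = 1
V_6 = V_5^2 + V_4  [with V_5=4, V_4=1]  = 17
V_7 = |V_2 - V_6|  [with V_2=-2, V_6=17]  = 19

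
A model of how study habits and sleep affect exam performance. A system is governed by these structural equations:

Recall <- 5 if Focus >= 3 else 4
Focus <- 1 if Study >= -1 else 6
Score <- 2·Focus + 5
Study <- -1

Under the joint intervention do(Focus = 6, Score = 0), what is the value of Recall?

5

Setting Focus = 6, Score = 0 by intervention discards those variables' equations.
Recall = 5 if Focus >= 3 else 4  [with Focus=6]  = 5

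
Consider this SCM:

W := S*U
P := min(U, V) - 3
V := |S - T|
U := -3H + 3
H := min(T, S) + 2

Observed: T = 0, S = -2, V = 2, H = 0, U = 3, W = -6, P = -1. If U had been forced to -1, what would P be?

-4

Under do(U=-1), the mechanism U := -3H + 3 is discarded; U is fixed at -1.
V = |S - T|  [with S=-2, T=0]  = 2
P = min(U, V) - 3  [with U=-1, V=2]  = -4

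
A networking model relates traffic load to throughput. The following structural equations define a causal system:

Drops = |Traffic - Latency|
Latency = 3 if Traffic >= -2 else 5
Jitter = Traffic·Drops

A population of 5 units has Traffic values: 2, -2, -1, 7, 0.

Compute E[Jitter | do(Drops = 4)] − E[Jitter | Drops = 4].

-7.2

The intervention sets Drops=4 in all 5 units regardless of Traffic. Recomputing Jitter per unit gives 8, -8, -4, 28, 0; average 4.8.
Observing Drops=4 restricts to units where Drops's equation naturally yields 4: Traffic ∈ {-1, 7}. In that subpopulation Jitter = -4, 28, mean 12.
Difference = 4.8 − 12 = -7.2.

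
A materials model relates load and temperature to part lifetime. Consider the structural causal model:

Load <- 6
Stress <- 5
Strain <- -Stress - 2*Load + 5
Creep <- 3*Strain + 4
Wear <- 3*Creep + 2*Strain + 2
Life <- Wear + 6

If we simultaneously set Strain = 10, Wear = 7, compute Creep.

34

The joint intervention fixes Strain = 10, Wear = 7, removing each variable's own equation.
Creep = 3*Strain + 4  [with Strain=10]  = 34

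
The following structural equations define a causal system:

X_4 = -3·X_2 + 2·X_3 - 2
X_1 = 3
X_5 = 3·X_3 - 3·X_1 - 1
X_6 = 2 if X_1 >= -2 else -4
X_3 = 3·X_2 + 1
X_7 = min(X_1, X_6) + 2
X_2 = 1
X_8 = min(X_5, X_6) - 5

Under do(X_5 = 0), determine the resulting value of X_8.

do(X_5=0) replaces the equation X_5 = 3·X_3 - 3·X_1 - 1 with the constant X_5 = 0.
X_6 = 2 if X_1 >= -2 else -4  [with X_1=3]  = 2
X_8 = min(X_5, X_6) - 5  [with X_5=0, X_6=2]  = -5

-5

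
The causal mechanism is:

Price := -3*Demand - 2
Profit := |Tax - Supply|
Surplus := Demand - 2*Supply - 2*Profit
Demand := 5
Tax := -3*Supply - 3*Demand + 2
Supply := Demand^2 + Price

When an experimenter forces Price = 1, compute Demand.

Under do(Price=1), the mechanism Price := -3*Demand - 2 is discarded; Price is fixed at 1.
Demand is not downstream of the intervention, so its value is determined by the original equations.

5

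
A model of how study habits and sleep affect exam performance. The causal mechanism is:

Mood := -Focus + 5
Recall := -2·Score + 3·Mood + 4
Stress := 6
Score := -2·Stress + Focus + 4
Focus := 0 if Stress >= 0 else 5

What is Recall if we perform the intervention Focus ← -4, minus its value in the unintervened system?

do(Focus=-4) replaces the equation Focus := 0 if Stress >= 0 else 5 with the constant Focus = -4.
Score = -2·Stress + Focus + 4  [with Stress=6, Focus=-4]  = -12
Mood = -Focus + 5  [with Focus=-4]  = 9
Recall = -2·Score + 3·Mood + 4  [with Score=-12, Mood=9]  = 55
Without intervention: Focus = 0 if Stress >= 0 else 5  [with Stress=6]  = 0; Score = -2·Stress + Focus + 4  [with Stress=6, Focus=0]  = -8; Mood = -Focus + 5  [with Focus=0]  = 5; Recall = -2·Score + 3·Mood + 4  [with Score=-8, Mood=5]  = 35.
Change = 55 − 35 = 20.

20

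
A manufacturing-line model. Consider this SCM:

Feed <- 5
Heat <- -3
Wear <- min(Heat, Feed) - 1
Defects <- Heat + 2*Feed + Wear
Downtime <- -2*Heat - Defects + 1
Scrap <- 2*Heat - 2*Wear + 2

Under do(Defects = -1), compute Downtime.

Under do(Defects=-1), the mechanism Defects <- Heat + 2*Feed + Wear is discarded; Defects is fixed at -1.
Downtime = -2*Heat - Defects + 1  [with Heat=-3, Defects=-1]  = 8

8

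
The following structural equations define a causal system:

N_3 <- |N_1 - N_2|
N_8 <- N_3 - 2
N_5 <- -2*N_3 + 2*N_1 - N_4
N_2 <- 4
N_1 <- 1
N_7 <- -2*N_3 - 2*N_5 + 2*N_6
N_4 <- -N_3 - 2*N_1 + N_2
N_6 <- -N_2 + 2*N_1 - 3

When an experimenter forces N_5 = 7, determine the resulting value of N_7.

-30

Under do(N_5=7), the mechanism N_5 <- -2*N_3 + 2*N_1 - N_4 is discarded; N_5 is fixed at 7.
N_3 = |N_1 - N_2|  [with N_1=1, N_2=4]  = 3
N_6 = -N_2 + 2*N_1 - 3  [with N_2=4, N_1=1]  = -5
N_7 = -2*N_3 - 2*N_5 + 2*N_6  [with N_3=3, N_5=7, N_6=-5]  = -30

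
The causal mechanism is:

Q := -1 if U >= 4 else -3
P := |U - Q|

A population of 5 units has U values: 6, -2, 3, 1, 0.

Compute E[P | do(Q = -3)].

4.6

Every unit gets Q=-3 under the intervention. P values become 9, 1, 6, 4, 3; E[P|do(Q=-3)] = 4.6.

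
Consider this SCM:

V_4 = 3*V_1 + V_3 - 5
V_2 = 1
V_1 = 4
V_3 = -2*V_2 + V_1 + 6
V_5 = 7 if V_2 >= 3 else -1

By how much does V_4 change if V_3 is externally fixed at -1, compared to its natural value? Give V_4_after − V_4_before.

-9

The intervention breaks the incoming arrows to V_3: V_3 = -2*V_2 + V_1 + 6 no longer applies, and V_3 = -1.
V_4 = 3*V_1 + V_3 - 5  [with V_1=4, V_3=-1]  = 6
Without intervention: V_3 = -2*V_2 + V_1 + 6  [with V_2=1, V_1=4]  = 8; V_4 = 3*V_1 + V_3 - 5  [with V_1=4, V_3=8]  = 15.
Change = 6 − 15 = -9.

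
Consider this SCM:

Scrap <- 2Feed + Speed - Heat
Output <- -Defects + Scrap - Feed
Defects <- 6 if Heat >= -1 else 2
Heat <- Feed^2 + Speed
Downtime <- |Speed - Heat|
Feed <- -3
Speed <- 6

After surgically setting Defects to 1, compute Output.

Under do(Defects=1), the mechanism Defects <- 6 if Heat >= -1 else 2 is discarded; Defects is fixed at 1.
Heat = Feed^2 + Speed  [with Feed=-3, Speed=6]  = 15
Scrap = 2Feed + Speed - Heat  [with Feed=-3, Speed=6, Heat=15]  = -15
Output = -Defects + Scrap - Feed  [with Defects=1, Scrap=-15, Feed=-3]  = -13

-13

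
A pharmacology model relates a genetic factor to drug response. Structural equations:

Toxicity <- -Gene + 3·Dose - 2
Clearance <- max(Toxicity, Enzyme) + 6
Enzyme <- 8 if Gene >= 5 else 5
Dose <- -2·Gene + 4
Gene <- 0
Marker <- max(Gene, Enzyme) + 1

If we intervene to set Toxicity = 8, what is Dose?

4

Under do(Toxicity=8), the mechanism Toxicity <- -Gene + 3·Dose - 2 is discarded; Toxicity is fixed at 8.
No directed path runs from Toxicity to Dose, so Dose keeps its natural value.
Dose = -2·Gene + 4  [with Gene=0]  = 4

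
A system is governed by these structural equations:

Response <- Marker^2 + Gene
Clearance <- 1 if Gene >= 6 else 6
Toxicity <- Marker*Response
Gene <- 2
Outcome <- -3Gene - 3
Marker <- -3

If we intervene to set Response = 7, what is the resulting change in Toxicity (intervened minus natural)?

12

The intervention breaks the incoming arrows to Response: Response <- Marker^2 + Gene no longer applies, and Response = 7.
Toxicity = Marker*Response  [with Marker=-3, Response=7]  = -21
Without intervention: Response = Marker^2 + Gene  [with Marker=-3, Gene=2]  = 11; Toxicity = Marker*Response  [with Marker=-3, Response=11]  = -33.
Change = -21 − (-33) = 12.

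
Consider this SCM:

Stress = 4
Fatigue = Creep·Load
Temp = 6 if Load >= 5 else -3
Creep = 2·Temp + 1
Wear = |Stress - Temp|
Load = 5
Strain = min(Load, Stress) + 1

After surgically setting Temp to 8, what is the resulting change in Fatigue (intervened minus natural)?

20

The intervention breaks the incoming arrows to Temp: Temp = 6 if Load >= 5 else -3 no longer applies, and Temp = 8.
Creep = 2·Temp + 1  [with Temp=8]  = 17
Fatigue = Creep·Load  [with Creep=17, Load=5]  = 85
Without intervention: Temp = 6 if Load >= 5 else -3  [with Load=5]  = 6; Creep = 2·Temp + 1  [with Temp=6]  = 13; Fatigue = Creep·Load  [with Creep=13, Load=5]  = 65.
Change = 85 − 65 = 20.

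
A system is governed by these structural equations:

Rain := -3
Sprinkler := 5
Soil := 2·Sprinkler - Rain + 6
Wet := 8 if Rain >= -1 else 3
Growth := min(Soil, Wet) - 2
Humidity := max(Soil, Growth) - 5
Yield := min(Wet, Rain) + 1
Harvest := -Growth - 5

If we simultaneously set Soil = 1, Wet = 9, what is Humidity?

-4

Setting Soil = 1, Wet = 9 by intervention discards those variables' equations.
Growth = min(Soil, Wet) - 2  [with Soil=1, Wet=9]  = -1
Humidity = max(Soil, Growth) - 5  [with Soil=1, Growth=-1]  = -4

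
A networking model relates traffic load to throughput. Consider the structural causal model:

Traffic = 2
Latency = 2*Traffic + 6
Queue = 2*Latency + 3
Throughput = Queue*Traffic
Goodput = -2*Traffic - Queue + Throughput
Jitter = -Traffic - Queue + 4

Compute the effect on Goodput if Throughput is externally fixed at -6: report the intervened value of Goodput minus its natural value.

-52

The intervention breaks the incoming arrows to Throughput: Throughput = Queue*Traffic no longer applies, and Throughput = -6.
Latency = 2*Traffic + 6  [with Traffic=2]  = 10
Queue = 2*Latency + 3  [with Latency=10]  = 23
Goodput = -2*Traffic - Queue + Throughput  [with Traffic=2, Queue=23, Throughput=-6]  = -33
Without intervention: Latency = 2*Traffic + 6  [with Traffic=2]  = 10; Queue = 2*Latency + 3  [with Latency=10]  = 23; Throughput = Queue*Traffic  [with Queue=23, Traffic=2]  = 46; Goodput = -2*Traffic - Queue + Throughput  [with Traffic=2, Queue=23, Throughput=46]  = 19.
Change = -33 − 19 = -52.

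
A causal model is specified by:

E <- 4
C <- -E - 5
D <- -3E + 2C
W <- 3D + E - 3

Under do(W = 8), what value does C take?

The intervention breaks the incoming arrows to W: W <- 3D + E - 3 no longer applies, and W = 8.
Since C is not a descendant of the intervened variable, it is unaffected.
C = -E - 5  [with E=4]  = -9

-9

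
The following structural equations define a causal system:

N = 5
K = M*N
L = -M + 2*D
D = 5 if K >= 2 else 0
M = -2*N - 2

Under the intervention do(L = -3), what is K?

do(L=-3) replaces the equation L = -M + 2*D with the constant L = -3.
K is not downstream of the intervention, so its value is determined by the original equations.
M = -2*N - 2  [with N=5]  = -12
K = M*N  [with M=-12, N=5]  = -60

-60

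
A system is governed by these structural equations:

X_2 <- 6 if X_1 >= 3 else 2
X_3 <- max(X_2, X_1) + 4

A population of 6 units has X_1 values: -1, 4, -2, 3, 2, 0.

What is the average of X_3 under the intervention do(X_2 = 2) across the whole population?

6.5

do(X_2=2) breaks X_2's dependence on X_1. With X_2=2 fixed, X_3 across the units is 6, 8, 6, 7, 6, 6, mean 6.5.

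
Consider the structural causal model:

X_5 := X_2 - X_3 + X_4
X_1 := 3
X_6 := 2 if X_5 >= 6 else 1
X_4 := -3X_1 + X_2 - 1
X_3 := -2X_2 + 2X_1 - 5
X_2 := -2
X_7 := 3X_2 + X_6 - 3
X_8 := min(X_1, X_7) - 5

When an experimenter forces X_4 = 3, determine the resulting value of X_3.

Under do(X_4=3), the mechanism X_4 := -3X_1 + X_2 - 1 is discarded; X_4 is fixed at 3.
Since X_3 is not a descendant of the intervened variable, it is unaffected.
X_3 = -2X_2 + 2X_1 - 5  [with X_2=-2, X_1=3]  = 5

5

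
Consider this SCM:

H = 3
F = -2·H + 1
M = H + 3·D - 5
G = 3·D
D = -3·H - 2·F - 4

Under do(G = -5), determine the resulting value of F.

-5

The intervention breaks the incoming arrows to G: G = 3·D no longer applies, and G = -5.
Since F is not a descendant of the intervened variable, it is unaffected.
F = -2·H + 1  [with H=3]  = -5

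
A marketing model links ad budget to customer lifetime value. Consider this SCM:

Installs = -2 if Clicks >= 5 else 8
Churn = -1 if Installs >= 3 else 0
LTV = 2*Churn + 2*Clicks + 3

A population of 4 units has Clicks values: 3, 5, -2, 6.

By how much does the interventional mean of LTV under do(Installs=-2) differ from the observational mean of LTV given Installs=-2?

do(Installs=-2) breaks Installs's dependence on Clicks. With Installs=-2 fixed, LTV across the units is 9, 13, -1, 15, mean 9.
Observing Installs=-2 restricts to units where Installs's equation naturally yields -2: Clicks ∈ {5, 6}. In that subpopulation LTV = 13, 15, mean 14.
Difference = 9 − 14 = -5.

-5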